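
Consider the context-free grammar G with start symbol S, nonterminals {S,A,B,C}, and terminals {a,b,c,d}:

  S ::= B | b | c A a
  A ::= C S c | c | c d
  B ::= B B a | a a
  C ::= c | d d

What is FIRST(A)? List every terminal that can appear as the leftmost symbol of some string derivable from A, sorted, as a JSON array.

Compute FIRST by fixpoint:
[1]
  A via A→c: +{c}
  B via B→a a: +{a}
  C via C→c: +{c}
  C via C→d d: +{d}
  S via S→B: +{a}
  S via S→b: +{b}
  S via S→c A a: +{c}
  S: {a,b,c}  A: {c}  B: {a}  C: {c,d}
[2]
  A via A→C S c: +{d}
  S: {a,b,c}  A: {c,d}  B: {a}  C: {c,d}
[3] (no change)
  S: {a,b,c}  A: {c,d}  B: {a}  C: {c,d}

FIRST(A) = ["c", "d"]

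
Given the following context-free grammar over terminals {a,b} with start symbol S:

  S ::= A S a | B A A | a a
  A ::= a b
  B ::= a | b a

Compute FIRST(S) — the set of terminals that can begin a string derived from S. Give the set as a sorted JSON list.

FIRST sets, iterate to fixpoint:
iter 1:
  A via A→a b: +{a}
  B via B→a: +{a}
  B via B→b a: +{b}
  S via S→A S a: +{a}
  S via S→B A A: +{b}
  FIRST(S)={a,b}  FIRST(A)={a}  FIRST(B)={a,b}
iter 2: done
  FIRST(S)={a,b}  FIRST(A)={a}  FIRST(B)={a,b}

FIRST(S) = ["a", "b"]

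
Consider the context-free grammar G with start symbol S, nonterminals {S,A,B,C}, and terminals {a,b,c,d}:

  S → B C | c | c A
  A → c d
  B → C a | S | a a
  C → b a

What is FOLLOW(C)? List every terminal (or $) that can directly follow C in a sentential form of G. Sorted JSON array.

FIRST sets, iterate to fixpoint:
pass 1:
  A via A→c d: +{c}
  B via B→a a: +{a}
  C via C→b a: +{b}
  S via S→B C: +{a}
  S via S→c: +{c}
  FIRST[S]={a,c}  FIRST[A]={c}  FIRST[B]={a}  FIRST[C]={b}
pass 2:
  B via B→C a: +{b}
  B via B→S: +{c}
  S via S→B C: +{b}
  FIRST[S]={a,b,c}  FIRST[A]={c}  FIRST[B]={a,b,c}  FIRST[C]={b}
pass 3: (stable)
  FIRST[S]={a,b,c}  FIRST[A]={c}  FIRST[B]={a,b,c}  FIRST[C]={b}

FOLLOW iteration:
initialize: $ ∈ FOLLOW(S)
round 1:
  B→C a: FOLLOW(C) ⊇ FIRST(a) = {a}; new: +{a}
  S→B C: FOLLOW(B) ⊇ FIRST(C) = {b}; new: +{b}
  S→B C: FOLLOW(C) ⊇ FOLLOW(S) ⊇ {$}; new: +{$}
  S→c A: FOLLOW(A) ⊇ FOLLOW(S) ⊇ {$}; new: +{$}
  FOLLOW(S)={$}  FOLLOW(A)={$}  FOLLOW(B)={b}  FOLLOW(C)={$,a}
round 2:
  B→S: FOLLOW(S) ⊇ FOLLOW(B) ⊇ {b}; new: +{b}
  S→B C: FOLLOW(C) ⊇ FOLLOW(S) ⊇ {$,b}; new: +{b}
  S→c A: FOLLOW(A) ⊇ FOLLOW(S) ⊇ {$,b}; new: +{b}
  FOLLOW(S)={$,b}  FOLLOW(A)={$,b}  FOLLOW(B)={b}  FOLLOW(C)={$,a,b}
round 3: (no change)
  FOLLOW(S)={$,b}  FOLLOW(A)={$,b}  FOLLOW(B)={b}  FOLLOW(C)={$,a,b}

FOLLOW(C) = ["$", "a", "b"]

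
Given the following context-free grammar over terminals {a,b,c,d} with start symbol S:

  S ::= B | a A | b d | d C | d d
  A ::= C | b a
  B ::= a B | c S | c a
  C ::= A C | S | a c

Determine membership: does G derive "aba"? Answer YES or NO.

Convert to CNF:
  S -> T0 A | T0 B | T1 S | T1 T0 | T2 T3 | T3 C | T3 T3
  A -> A C | T0 A | T0 B | T0 T1 | T1 S | T1 T0 | T2 T0 | T2 T3 | T3 C | T3 T3
  B -> T0 B | T1 S | T1 T0
  C -> A C | T0 A | T0 B | T0 T1 | T1 S | T1 T0 | T2 T3 | T3 C | T3 T3
  T0 -> a
  T1 -> c
  T2 -> b
  T3 -> d

CYK fill:
  T[0,0] 'a' = {T0}  orig:{}
  T[1,1] 'b' = {T2}  orig:{}
  T[2,2] 'a' = {T0}  orig:{}
  T[0,1] 'ab' = ∅
  T[1,2] 'ba' = {A}
  T[0,2] 'aba' = {A,C,S}

S ∈ T[0,2] ⇒ YES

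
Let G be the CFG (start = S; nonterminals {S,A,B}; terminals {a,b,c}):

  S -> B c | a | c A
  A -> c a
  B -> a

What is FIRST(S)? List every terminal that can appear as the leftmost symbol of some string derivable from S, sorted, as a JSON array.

Compute FIRST by fixpoint:
pass 1:
  A via A→c a: +{c}
  B via B→a: +{a}
  S via S→B c: +{a}
  S via S→c A: +{c}
  S: {a,c}  A: {c}  B: {a}
pass 2: — fixpoint
  S: {a,c}  A: {c}  B: {a}

FIRST(S) = ["a", "c"]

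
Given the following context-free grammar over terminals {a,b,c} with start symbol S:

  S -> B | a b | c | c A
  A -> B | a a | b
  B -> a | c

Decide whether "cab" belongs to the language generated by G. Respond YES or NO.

Convert to CNF:
  S -> T0 T1 | T2 A | a | c
  A -> T0 T0 | a | b | c
  B -> a | c
  T0 -> a
  T1 -> b
  T2 -> c

Fill CYK table bottom-up:
  [0..0]={A,B,S,T2}  "c"  orig:{A,B,S}
  [1..1]={A,B,S,T0}  "a"  orig:{A,B,S}
  [2..2]={A,T1}  "b"  orig:{A}
  [0..1]={S}  "ca"
  [1..2]={S}  "ab"
  [0..2]=∅  "cab"

S ∉ T[0,2] ⇒ NO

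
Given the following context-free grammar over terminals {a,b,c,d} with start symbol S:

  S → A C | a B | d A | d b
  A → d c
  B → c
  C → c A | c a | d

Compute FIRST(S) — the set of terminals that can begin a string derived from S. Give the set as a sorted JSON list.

FIRST sets, iterate to fixpoint:
iter 1:
  A via A→d c: +{d}
  B via B→c: +{c}
  C via C→c A: +{c}
  C via C→d: +{d}
  S via S→A C: +{d}
  S via S→a B: +{a}
  S: {a,d}  A: {d}  B: {c}  C: {c,d}
iter 2: done
  S: {a,d}  A: {d}  B: {c}  C: {c,d}

FIRST(S) = ["a", "d"]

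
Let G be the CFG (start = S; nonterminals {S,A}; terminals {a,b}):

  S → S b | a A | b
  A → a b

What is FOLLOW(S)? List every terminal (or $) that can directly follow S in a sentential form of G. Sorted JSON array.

FIRST sets, iterate to fixpoint:
pass 1:
  A via A→a b: +{a}
  S via S→a A: +{a}
  S via S→b: +{b}
  FIRST[S]={a,b}  FIRST[A]={a}
pass 2: — fixpoint
  FIRST[S]={a,b}  FIRST[A]={a}

FOLLOW sets:
FOLLOW(S) := {$}
iter 1:
  S→S b: FOLLOW(S) ⊇ FIRST(b) = {b}; new: +{b}
  S→a A: FOLLOW(A) ⊇ FOLLOW(S) ⊇ {$,b}; new: +{$,b}
  FOLLOW(S)={$,b}  FOLLOW(A)={$,b}
iter 2: (no change)
  FOLLOW(S)={$,b}  FOLLOW(A)={$,b}

FOLLOW(S) = ["$", "b"]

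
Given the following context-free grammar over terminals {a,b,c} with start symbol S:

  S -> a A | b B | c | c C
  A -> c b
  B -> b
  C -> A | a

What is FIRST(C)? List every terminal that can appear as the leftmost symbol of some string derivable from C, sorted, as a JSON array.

FIRST sets, iterate to fixpoint:
pass 1:
  A via A→c b: +{c}
  B via B→b: +{b}
  C via C→A: +{c}
  C via C→a: +{a}
  S via S→a A: +{a}
  S via S→b B: +{b}
  S via S→c: +{c}
  S: {a,b,c}  A: {c}  B: {b}  C: {a,c}
pass 2: done
  S: {a,b,c}  A: {c}  B: {b}  C: {a,c}

FIRST(C) = ["a", "c"]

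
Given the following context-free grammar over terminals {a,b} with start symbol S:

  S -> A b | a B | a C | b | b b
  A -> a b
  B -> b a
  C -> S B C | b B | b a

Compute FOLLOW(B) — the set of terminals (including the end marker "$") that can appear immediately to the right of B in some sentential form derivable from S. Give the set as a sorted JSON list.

FIRST sets, iterate to fixpoint:
round 1:
  A via A→a b: +{a}
  B via B→b a: +{b}
  C via C→b B: +{b}
  S via S→A b: +{a}
  S via S→b: +{b}
  S: {a,b}  A: {a}  B: {b}  C: {b}
round 2:
  C via C→S B C: +{a}
  S: {a,b}  A: {a}  B: {b}  C: {a,b}
round 3: — fixpoint
  S: {a,b}  A: {a}  B: {b}  C: {a,b}

FOLLOW iteration:
initialize: $ ∈ FOLLOW(S)
round 1:
  C→S B C: FOLLOW(S) ⊇ FIRST(B) = {b}; new: +{b}
  C→S B C: FOLLOW(B) ⊇ FIRST(C) = {a,b}; new: +{a,b}
  S→A b: FOLLOW(A) ⊇ FIRST(b) = {b}; new: +{b}
  S→a B: FOLLOW(B) ⊇ FOLLOW(S) ⊇ {$,b}; new: +{$}
  S→a C: FOLLOW(C) ⊇ FOLLOW(S) ⊇ {$,b}; new: +{$,b}
  FOLLOW(S)={$,b}  FOLLOW(A)={b}  FOLLOW(B)={$,a,b}  FOLLOW(C)={$,b}
round 2: — fixpoint
  FOLLOW(S)={$,b}  FOLLOW(A)={b}  FOLLOW(B)={$,a,b}  FOLLOW(C)={$,b}

FOLLOW(B) = ["$", "a", "b"]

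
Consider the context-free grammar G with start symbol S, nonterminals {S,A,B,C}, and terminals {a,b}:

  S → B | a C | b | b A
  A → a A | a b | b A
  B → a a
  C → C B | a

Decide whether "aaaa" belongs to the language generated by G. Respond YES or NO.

CNF form of G:
  S -> T0 C | T0 T0 | T1 A | b
  A -> T0 A | T0 T1 | T1 A
  B -> T0 T0
  C -> C B | a
  T0 -> a
  T1 -> b

CYK table (by increasing span):
  cell(0,0) a: {C,T0}  orig:{C}
  cell(1,1) a: {C,T0}  orig:{C}
  cell(2,2) a: {C,T0}  orig:{C}
  cell(3,3) a: {C,T0}  orig:{C}
  cell(0,1) aa: {B,S}
  cell(1,2) aa: {B,S}
  cell(2,3) aa: {B,S}
  cell(0,2) aaa: {C}
  cell(1,3) aaa: {C}
  cell(0,3) aaaa: {S}

S ∈ T[0,3] ⇒ YES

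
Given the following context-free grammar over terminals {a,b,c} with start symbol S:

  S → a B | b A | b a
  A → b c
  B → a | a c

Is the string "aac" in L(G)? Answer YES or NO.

Convert to CNF:
  S -> T0 A | T0 T2 | T2 B
  A -> T0 T1
  B -> T2 T1 | a
  T0 -> b
  T1 -> c
  T2 -> a

Fill CYK table bottom-up:
  [0..0]={B,T2}  "a"  orig:{B}
  [1..1]={B,T2}  "a"  orig:{B}
  [2..2]={T1}  "c"  orig:{}
  [0..1]={S}  "aa"
  [1..2]={B}  "ac"
  [0..2]={S}  "aac"

S ∈ T[0,2] ⇒ YES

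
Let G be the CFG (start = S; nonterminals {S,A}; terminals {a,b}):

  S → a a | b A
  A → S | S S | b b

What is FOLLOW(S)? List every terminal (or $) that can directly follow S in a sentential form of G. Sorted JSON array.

FIRST sets, iterate to fixpoint:
pass 1:
  A via A→b b: +{b}
  S via S→a a: +{a}
  S via S→b A: +{b}
  FIRST[S]={a,b}  FIRST[A]={b}
pass 2:
  A via A→S: +{a}
  FIRST[S]={a,b}  FIRST[A]={a,b}
pass 3: done
  FIRST[S]={a,b}  FIRST[A]={a,b}

FOLLOW sets:
seed FOLLOW(S) with $
pass 1:
  A→S S: FOLLOW(S) ⊇ FIRST(S) = {a,b}; new: +{a,b}
  S→b A: FOLLOW(A) ⊇ FOLLOW(S) ⊇ {$,a,b}; new: +{$,a,b}
  FOLLOW[S]={$,a,b}  FOLLOW[A]={$,a,b}
pass 2: — fixpoint
  FOLLOW[S]={$,a,b}  FOLLOW[A]={$,a,b}

FOLLOW(S) = ["$", "a", "b"]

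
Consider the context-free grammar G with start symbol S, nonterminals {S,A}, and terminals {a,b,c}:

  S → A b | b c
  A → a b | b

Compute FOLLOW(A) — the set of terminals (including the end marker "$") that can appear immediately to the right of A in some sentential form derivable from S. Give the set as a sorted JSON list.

FIRST iteration:
[1]
  A via A→a b: +{a}
  A via A→b: +{b}
  S via S→A b: +{a,b}
  FIRST(S)={a,b}  FIRST(A)={a,b}
[2] (stable)
  FIRST(S)={a,b}  FIRST(A)={a,b}

FOLLOW sets:
FOLLOW(S) := {$}
[1]
  S→A b: FOLLOW(A) ⊇ FIRST(b) = {b}; new: +{b}
  FOLLOW[S]={$}  FOLLOW[A]={b}
[2] (stable)
  FOLLOW[S]={$}  FOLLOW[A]={b}

FOLLOW(A) = ["b"]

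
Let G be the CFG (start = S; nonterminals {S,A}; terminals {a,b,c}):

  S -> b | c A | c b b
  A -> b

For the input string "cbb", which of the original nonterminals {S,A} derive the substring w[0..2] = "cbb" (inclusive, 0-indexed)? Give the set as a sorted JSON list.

CNF form of G:
  S -> T0 A | T0 X2 | b
  A -> b
  T0 -> c
  T1 -> b
  X2 -> T1 T1

CYK table (by increasing span) (cells [i..j] with 0 ≤ i ≤ j ≤ 2 only):
  cell(0,0) c: {T0}  orig:{}
  cell(1,1) b: {A,S,T1}  orig:{A,S}
  cell(2,2) b: {A,S,T1}  orig:{A,S}
  cell(0,1) cb: {S}
  cell(1,2) bb: {X2}  orig:{}
  cell(0,2) cbb: {S}

Original NTs in T[0,2] deriving "cbb": ["S"]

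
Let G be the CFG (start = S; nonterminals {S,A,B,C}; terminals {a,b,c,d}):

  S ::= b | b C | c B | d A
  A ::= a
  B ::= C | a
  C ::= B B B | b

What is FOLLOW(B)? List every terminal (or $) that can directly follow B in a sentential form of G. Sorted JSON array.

FIRST iteration:
[1]
  A via A→a: +{a}
  B via B→a: +{a}
  C via C→B B B: +{a}
  C via C→b: +{b}
  S via S→b: +{b}
  S via S→c B: +{c}
  S via S→d A: +{d}
  S: {b,c,d}  A: {a}  B: {a}  C: {a,b}
[2]
  B via B→C: +{b}
  S: {b,c,d}  A: {a}  B: {a,b}  C: {a,b}
[3] — fixpoint
  S: {b,c,d}  A: {a}  B: {a,b}  C: {a,b}

FOLLOW iteration:
FOLLOW(S) := {$}
pass 1:
  C→B B B: FOLLOW(B) ⊇ FIRST(B) = {a,b}; new: +{a,b}
  S→b C: FOLLOW(C) ⊇ FOLLOW(S) ⊇ {$}; new: +{$}
  S→c B: FOLLOW(B) ⊇ FOLLOW(S) ⊇ {$}; new: +{$}
  S→d A: FOLLOW(A) ⊇ FOLLOW(S) ⊇ {$}; new: +{$}
  S: {$}  A: {$}  B: {$,a,b}  C: {$}
pass 2:
  B→C: FOLLOW(C) ⊇ FOLLOW(B) ⊇ {$,a,b}; new: +{a,b}
  S: {$}  A: {$}  B: {$,a,b}  C: {$,a,b}
pass 3: (stable)
  S: {$}  A: {$}  B: {$,a,b}  C: {$,a,b}

FOLLOW(B) = ["$", "a", "b"]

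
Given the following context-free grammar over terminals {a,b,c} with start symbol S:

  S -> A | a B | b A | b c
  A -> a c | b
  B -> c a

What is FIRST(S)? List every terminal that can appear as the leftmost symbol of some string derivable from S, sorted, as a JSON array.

FIRST sets, iterate to fixpoint:
pass 1:
  A via A→a c: +{a}
  A via A→b: +{b}
  B via B→c a: +{c}
  S via S→A: +{a,b}
  FIRST[S]={a,b}  FIRST[A]={a,b}  FIRST[B]={c}
pass 2: — fixpoint
  FIRST[S]={a,b}  FIRST[A]={a,b}  FIRST[B]={c}

FIRST(S) = ["a", "b"]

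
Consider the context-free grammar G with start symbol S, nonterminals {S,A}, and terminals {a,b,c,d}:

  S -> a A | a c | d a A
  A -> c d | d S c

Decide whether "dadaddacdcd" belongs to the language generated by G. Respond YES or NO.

Convert to CNF:
  S -> T1 X4 | T2 A | T2 T0
  A -> T0 T1 | T1 X3
  T0 -> c
  T1 -> d
  T2 -> a
  X3 -> S T0
  X4 -> T2 A

CYK table (by increasing span):
  [0..0]={T1}  "d"  orig:{}
  [1..1]={T2}  "a"  orig:{}
  [2..2]={T1}  "d"  orig:{}
  [3..3]={T2}  "a"  orig:{}
  [4..4]={T1}  "d"  orig:{}
  [5..5]={T1}  "d"  orig:{}
  [6..6]={T2}  "a"  orig:{}
  [7..7]={T0}  "c"  orig:{}
  [8..8]={T1}  "d"  orig:{}
  [9..9]={T0}  "c"  orig:{}
  [10..10]={T1}  "d"  orig:{}
  [0..1]=∅  "da"
  [1..2]=∅  "ad"
  [2..3]=∅  "da"
  [3..4]=∅  "ad"
  [4..5]=∅  "dd"
  [5..6]=∅  "da"
  [6..7]={S}  "ac"
  [7..8]={A}  "cd"
  [8..9]=∅  "dc"
  [9..10]={A}  "cd"
  [0..2]=∅  "dad"
  [1..3]=∅  "ada"
  [2..4]=∅  "dad"
  [3..5]=∅  "add"
  [4..6]=∅  "dda"
  [5..7]=∅  "dac"
  [6..8]={S,X4}  "acd"  orig:{S}
  [7..9]=∅  "cdc"
  [8..10]=∅  "dcd"
  [0..3]=∅  "dada"
  [1..4]=∅  "adad"
  [2..5]=∅  "dadd"
  [3..6]=∅  "adda"
  [4..7]=∅  "ddac"
  [5..8]={S}  "dacd"
  [6..9]={X3}  "acdc"  orig:{}
  [7..10]=∅  "cdcd"
  [0..4]=∅  "dadad"
  [1..5]=∅  "adadd"
  [2..6]=∅  "dadda"
  [3..7]=∅  "addac"
  [4..8]=∅  "ddacd"
  [5..9]={A,X3}  "dacdc"  orig:{A}
  [6..10]=∅  "acdcd"
  [0..5]=∅  "dadadd"
  [1..6]=∅  "adadda"
  [2..7]=∅  "daddac"
  [3..8]=∅  "addacd"
  [4..9]={A}  "ddacdc"
  [5..10]=∅  "dacdcd"
  [0..6]=∅  "dadadda"
  [1..7]=∅  "adaddac"
  [2..8]=∅  "daddacd"
  [3..9]={S,X4}  "addacdc"  orig:{S}
  [4..10]=∅  "ddacdcd"
  [0..7]=∅  "dadaddac"
  [1..8]=∅  "adaddacd"
  [2..9]={S}  "daddacdc"
  [3..10]=∅  "addacdcd"
  [0..8]=∅  "dadaddacd"
  [1..9]=∅  "adaddacdc"
  [2..10]=∅  "daddacdcd"
  [0..9]=∅  "dadaddacdc"
  [1..10]=∅  "adaddacdcd"
  [0..10]=∅  "dadaddacdcd"

S ∉ T[0,10] ⇒ NO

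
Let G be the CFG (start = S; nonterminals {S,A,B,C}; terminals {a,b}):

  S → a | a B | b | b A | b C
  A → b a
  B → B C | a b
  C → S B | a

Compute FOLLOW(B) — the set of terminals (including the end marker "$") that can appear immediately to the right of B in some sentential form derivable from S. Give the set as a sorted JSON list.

FIRST iteration:
round 1:
  A via A→b a: +{b}
  B via B→a b: +{a}
  C via C→a: +{a}
  S via S→a: +{a}
  S via S→b: +{b}
  FIRST(S)={a,b}  FIRST(A)={b}  FIRST(B)={a}  FIRST(C)={a}
round 2:
  C via C→S B: +{b}
  FIRST(S)={a,b}  FIRST(A)={b}  FIRST(B)={a}  FIRST(C)={a,b}
round 3: done
  FIRST(S)={a,b}  FIRST(A)={b}  FIRST(B)={a}  FIRST(C)={a,b}

FOLLOW sets:
seed FOLLOW(S) with $
round 1:
  B→B C: FOLLOW(B) ⊇ FIRST(C) = {a,b}; new: +{a,b}
  B→B C: FOLLOW(C) ⊇ FOLLOW(B) ⊇ {a,b}; new: +{a,b}
  C→S B: FOLLOW(S) ⊇ FIRST(B) = {a}; new: +{a}
  S→a B: FOLLOW(B) ⊇ FOLLOW(S) ⊇ {$,a}; new: +{$}
  S→b A: FOLLOW(A) ⊇ FOLLOW(S) ⊇ {$,a}; new: +{$,a}
  S→b C: FOLLOW(C) ⊇ FOLLOW(S) ⊇ {$,a}; new: +{$}
  FOLLOW(S)={$,a}  FOLLOW(A)={$,a}  FOLLOW(B)={$,a,b}  FOLLOW(C)={$,a,b}
round 2: — fixpoint
  FOLLOW(S)={$,a}  FOLLOW(A)={$,a}  FOLLOW(B)={$,a,b}  FOLLOW(C)={$,a,b}

FOLLOW(B) = ["$", "a", "b"]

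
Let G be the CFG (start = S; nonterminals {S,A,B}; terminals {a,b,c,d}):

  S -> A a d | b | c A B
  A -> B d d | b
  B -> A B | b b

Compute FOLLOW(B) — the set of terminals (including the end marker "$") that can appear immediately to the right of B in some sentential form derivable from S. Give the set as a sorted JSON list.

FIRST iteration:
iter 1:
  A via A→b: +{b}
  B via B→A B: +{b}
  S via S→A a d: +{b}
  S via S→c A B: +{c}
  FIRST(S)={b,c}  FIRST(A)={b}  FIRST(B)={b}
iter 2: — fixpoint
  FIRST(S)={b,c}  FIRST(A)={b}  FIRST(B)={b}

Compute FOLLOW by fixpoint:
seed FOLLOW(S) with $
iter 1:
  A→B d d: FOLLOW(B) ⊇ FIRST(d) = {d}; new: +{d}
  B→A B: FOLLOW(A) ⊇ FIRST(B) = {b}; new: +{b}
  S→A a d: FOLLOW(A) ⊇ FIRST(a) = {a}; new: +{a}
  S→c A B: FOLLOW(B) ⊇ FOLLOW(S) ⊇ {$}; new: +{$}
  S: {$}  A: {a,b}  B: {$,d}
iter 2: (no change)
  S: {$}  A: {a,b}  B: {$,d}

FOLLOW(B) = ["$", "d"]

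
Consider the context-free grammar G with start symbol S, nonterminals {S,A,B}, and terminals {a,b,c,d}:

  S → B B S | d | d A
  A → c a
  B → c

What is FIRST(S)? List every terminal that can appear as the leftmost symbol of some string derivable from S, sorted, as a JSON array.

Compute FIRST by fixpoint:
pass 1:
  A via A→c a: +{c}
  B via B→c: +{c}
  S via S→B B S: +{c}
  S via S→d: +{d}
  S: {c,d}  A: {c}  B: {c}
pass 2: done
  S: {c,d}  A: {c}  B: {c}

FIRST(S) = ["c", "d"]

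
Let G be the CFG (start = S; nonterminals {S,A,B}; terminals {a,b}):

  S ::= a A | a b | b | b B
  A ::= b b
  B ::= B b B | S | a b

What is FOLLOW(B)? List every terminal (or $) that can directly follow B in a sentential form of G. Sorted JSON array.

Compute FIRST by fixpoint:
pass 1:
  A via A→b b: +{b}
  B via B→a b: +{a}
  S via S→a A: +{a}
  S via S→b: +{b}
  FIRST(S)={a,b}  FIRST(A)={b}  FIRST(B)={a}
pass 2:
  B via B→S: +{b}
  FIRST(S)={a,b}  FIRST(A)={b}  FIRST(B)={a,b}
pass 3: — fixpoint
  FIRST(S)={a,b}  FIRST(A)={b}  FIRST(B)={a,b}

FOLLOW sets:
initialize: $ ∈ FOLLOW(S)
pass 1:
  B→B b B: FOLLOW(B) ⊇ FIRST(b) = {b}; new: +{b}
  B→S: FOLLOW(S) ⊇ FOLLOW(B) ⊇ {b}; new: +{b}
  S→a A: FOLLOW(A) ⊇ FOLLOW(S) ⊇ {$,b}; new: +{$,b}
  S→b B: FOLLOW(B) ⊇ FOLLOW(S) ⊇ {$,b}; new: +{$}
  S: {$,b}  A: {$,b}  B: {$,b}
pass 2: — fixpoint
  S: {$,b}  A: {$,b}  B: {$,b}

FOLLOW(B) = ["$", "b"]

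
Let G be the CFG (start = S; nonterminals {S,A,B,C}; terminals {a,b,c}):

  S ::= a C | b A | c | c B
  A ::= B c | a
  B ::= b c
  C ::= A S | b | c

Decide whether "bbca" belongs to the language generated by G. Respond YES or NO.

Convert to CNF:
  S -> T0 B | T1 A | T2 C | c
  A -> B T0 | a
  B -> T1 T0
  C -> A S | b | c
  T0 -> c
  T1 -> b
  T2 -> a

Fill CYK table bottom-up:
  T[0,0] 'b' = {C,T1}  orig:{C}
  T[1,1] 'b' = {C,T1}  orig:{C}
  T[2,2] 'c' = {C,S,T0}  orig:{C,S}
  T[3,3] 'a' = {A,T2}  orig:{A}
  T[0,1] 'bb' = ∅
  T[1,2] 'bc' = {B}
  T[2,3] 'ca' = ∅
  T[0,2] 'bbc' = ∅
  T[1,3] 'bca' = ∅
  T[0,3] 'bbca' = ∅

S ∉ T[0,3] ⇒ NO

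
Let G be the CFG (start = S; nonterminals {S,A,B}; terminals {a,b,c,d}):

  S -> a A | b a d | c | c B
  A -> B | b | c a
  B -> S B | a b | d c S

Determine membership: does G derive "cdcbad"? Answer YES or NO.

CNF form of G:
  S -> T0 A | T1 X6 | T2 B | c
  A -> S B | T0 T1 | T2 T0 | T3 X4 | b
  B -> S B | T0 T1 | T3 X5
  T0 -> a
  T1 -> b
  T2 -> c
  T3 -> d
  X4 -> T2 S
  X5 -> T2 S
  X6 -> T0 T3

Fill CYK table bottom-up:
  T[0,0] 'c' = {S,T2}  orig:{S}
  T[1,1] 'd' = {T3}  orig:{}
  T[2,2] 'c' = {S,T2}  orig:{S}
  T[3,3] 'b' = {A,T1}  orig:{A}
  T[4,4] 'a' = {T0}  orig:{}
  T[5,5] 'd' = {T3}  orig:{}
  T[0,1] 'cd' = ∅
  T[1,2] 'dc' = ∅
  T[2,3] 'cb' = ∅
  T[3,4] 'ba' = ∅
  T[4,5] 'ad' = {X6}  orig:{}
  T[0,2] 'cdc' = ∅
  T[1,3] 'dcb' = ∅
  T[2,4] 'cba' = ∅
  T[3,5] 'bad' = {S}
  T[0,3] 'cdcb' = ∅
  T[1,4] 'dcba' = ∅
  T[2,5] 'cbad' = {X4,X5}  orig:{}
  T[0,4] 'cdcba' = ∅
  T[1,5] 'dcbad' = {A,B}
  T[0,5] 'cdcbad' = {A,B,S}

S ∈ T[0,5] ⇒ YES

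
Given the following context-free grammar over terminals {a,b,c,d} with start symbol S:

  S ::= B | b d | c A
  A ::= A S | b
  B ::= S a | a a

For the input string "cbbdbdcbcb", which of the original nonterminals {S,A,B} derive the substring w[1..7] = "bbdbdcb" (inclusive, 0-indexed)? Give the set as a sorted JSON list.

CNF form of G:
  S -> S T0 | T0 T0 | T1 T2 | T3 A
  A -> A S | b
  B -> S T0 | T0 T0
  T0 -> a
  T1 -> b
  T2 -> d
  T3 -> c

Fill CYK table bottom-up — only the sub-triangle for w[1..7]:
  cell(1,1) b: {A,T1}  orig:{A}
  cell(2,2) b: {A,T1}  orig:{A}
  cell(3,3) d: {T2}  orig:{}
  cell(4,4) b: {A,T1}  orig:{A}
  cell(5,5) d: {T2}  orig:{}
  cell(6,6) c: {T3}  orig:{}
  cell(7,7) b: {A,T1}  orig:{A}
  cell(1,2) bb: ∅
  cell(2,3) bd: {S}
  cell(3,4) db: ∅
  cell(4,5) bd: {S}
  cell(5,6) dc: ∅
  cell(6,7) cb: {S}
  cell(1,3) bbd: {A}
  cell(2,4) bdb: ∅
  cell(3,5) dbd: ∅
  cell(4,6) bdc: ∅
  cell(5,7) dcb: ∅
  cell(1,4) bbdb: ∅
  cell(2,5) bdbd: ∅
  cell(3,6) dbdc: ∅
  cell(4,7) bdcb: ∅
  cell(1,5) bbdbd: {A}
  cell(2,6) bdbdc: ∅
  cell(3,7) dbdcb: ∅
  cell(1,6) bbdbdc: ∅
  cell(2,7) bdbdcb: ∅
  cell(1,7) bbdbdcb: {A}

Original NTs in T[1,7] deriving "bbdbdcb": ["A"]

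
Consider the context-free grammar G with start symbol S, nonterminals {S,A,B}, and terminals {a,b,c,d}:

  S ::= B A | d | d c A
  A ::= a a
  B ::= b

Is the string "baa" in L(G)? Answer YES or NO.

CNF form of G:
  S -> B A | T1 X3 | d
  A -> T0 T0
  B -> b
  T0 -> a
  T1 -> d
  T2 -> c
  X3 -> T2 A

CYK table (by increasing span):
  cell(0,0) b: {B}
  cell(1,1) a: {T0}  orig:{}
  cell(2,2) a: {T0}  orig:{}
  cell(0,1) ba: ∅
  cell(1,2) aa: {A}
  cell(0,2) baa: {S}

S ∈ T[0,2] ⇒ YES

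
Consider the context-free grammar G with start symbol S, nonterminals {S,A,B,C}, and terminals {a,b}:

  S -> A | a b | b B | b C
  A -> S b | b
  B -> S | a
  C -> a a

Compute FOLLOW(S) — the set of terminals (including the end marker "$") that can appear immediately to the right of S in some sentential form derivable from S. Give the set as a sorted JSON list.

FIRST iteration:
iter 1:
  A via A→b: +{b}
  B via B→a: +{a}
  C via C→a a: +{a}
  S via S→A: +{b}
  S via S→a b: +{a}
  FIRST[S]={a,b}  FIRST[A]={b}  FIRST[B]={a}  FIRST[C]={a}
iter 2:
  A via A→S b: +{a}
  B via B→S: +{b}
  FIRST[S]={a,b}  FIRST[A]={a,b}  FIRST[B]={a,b}  FIRST[C]={a}
iter 3: — fixpoint
  FIRST[S]={a,b}  FIRST[A]={a,b}  FIRST[B]={a,b}  FIRST[C]={a}

FOLLOW sets:
seed FOLLOW(S) with $
iter 1:
  A→S b: FOLLOW(S) ⊇ FIRST(b) = {b}; new: +{b}
  S→A: FOLLOW(A) ⊇ FOLLOW(S) ⊇ {$,b}; new: +{$,b}
  S→b B: FOLLOW(B) ⊇ FOLLOW(S) ⊇ {$,b}; new: +{$,b}
  S→b C: FOLLOW(C) ⊇ FOLLOW(S) ⊇ {$,b}; new: +{$,b}
  FOLLOW[S]={$,b}  FOLLOW[A]={$,b}  FOLLOW[B]={$,b}  FOLLOW[C]={$,b}
iter 2: (stable)
  FOLLOW[S]={$,b}  FOLLOW[A]={$,b}  FOLLOW[B]={$,b}  FOLLOW[C]={$,b}

FOLLOW(S) = ["$", "b"]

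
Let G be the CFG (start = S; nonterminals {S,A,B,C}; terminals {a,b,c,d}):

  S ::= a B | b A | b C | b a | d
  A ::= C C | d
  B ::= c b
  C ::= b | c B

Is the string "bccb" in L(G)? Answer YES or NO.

Convert to CNF:
  S -> T1 A | T1 C | T1 T2 | T2 B | d
  A -> C C | d
  B -> T0 T1
  C -> T0 B | b
  T0 -> c
  T1 -> b
  T2 -> a

CYK table (by increasing span):
  T[0,0] 'b' = {C,T1}  orig:{C}
  T[1,1] 'c' = {T0}  orig:{}
  T[2,2] 'c' = {T0}  orig:{}
  T[3,3] 'b' = {C,T1}  orig:{C}
  T[0,1] 'bc' = ∅
  T[1,2] 'cc' = ∅
  T[2,3] 'cb' = {B}
  T[0,2] 'bcc' = ∅
  T[1,3] 'ccb' = {C}
  T[0,3] 'bccb' = {A,S}

S ∈ T[0,3] ⇒ YES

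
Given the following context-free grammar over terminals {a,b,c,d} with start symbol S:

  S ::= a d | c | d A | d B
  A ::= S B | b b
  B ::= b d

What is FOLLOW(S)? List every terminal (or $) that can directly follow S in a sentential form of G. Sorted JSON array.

FIRST iteration:
[1]
  A via A→b b: +{b}
  B via B→b d: +{b}
  S via S→a d: +{a}
  S via S→c: +{c}
  S via S→d A: +{d}
  FIRST(S)={a,c,d}  FIRST(A)={b}  FIRST(B)={b}
[2]
  A via A→S B: +{a,c,d}
  FIRST(S)={a,c,d}  FIRST(A)={a,b,c,d}  FIRST(B)={b}
[3] — fixpoint
  FIRST(S)={a,c,d}  FIRST(A)={a,b,c,d}  FIRST(B)={b}

Compute FOLLOW by fixpoint:
seed FOLLOW(S) with $
pass 1:
  A→S B: FOLLOW(S) ⊇ FIRST(B) = {b}; new: +{b}
  S→d A: FOLLOW(A) ⊇ FOLLOW(S) ⊇ {$,b}; new: +{$,b}
  S→d B: FOLLOW(B) ⊇ FOLLOW(S) ⊇ {$,b}; new: +{$,b}
  FOLLOW[S]={$,b}  FOLLOW[A]={$,b}  FOLLOW[B]={$,b}
pass 2: done
  FOLLOW[S]={$,b}  FOLLOW[A]={$,b}  FOLLOW[B]={$,b}

FOLLOW(S) = ["$", "b"]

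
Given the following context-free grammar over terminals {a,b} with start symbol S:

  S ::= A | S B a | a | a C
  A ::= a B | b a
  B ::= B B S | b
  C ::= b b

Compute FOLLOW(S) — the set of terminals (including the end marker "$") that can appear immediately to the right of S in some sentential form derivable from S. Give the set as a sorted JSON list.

FIRST iteration:
pass 1:
  A via A→a B: +{a}
  A via A→b a: +{b}
  B via B→b: +{b}
  C via C→b b: +{b}
  S via S→A: +{a,b}
  S: {a,b}  A: {a,b}  B: {b}  C: {b}
pass 2: done
  S: {a,b}  A: {a,b}  B: {b}  C: {b}

FOLLOW iteration:
FOLLOW(S) := {$}
pass 1:
  B→B B S: FOLLOW(B) ⊇ FIRST(B) = {b}; new: +{b}
  B→B B S: FOLLOW(B) ⊇ FIRST(S) = {a,b}; new: +{a}
  B→B B S: FOLLOW(S) ⊇ FOLLOW(B) ⊇ {a,b}; new: +{a,b}
  S→A: FOLLOW(A) ⊇ FOLLOW(S) ⊇ {$,a,b}; new: +{$,a,b}
  S→a C: FOLLOW(C) ⊇ FOLLOW(S) ⊇ {$,a,b}; new: +{$,a,b}
  FOLLOW(S)={$,a,b}  FOLLOW(A)={$,a,b}  FOLLOW(B)={a,b}  FOLLOW(C)={$,a,b}
pass 2:
  A→a B: FOLLOW(B) ⊇ FOLLOW(A) ⊇ {$,a,b}; new: +{$}
  FOLLOW(S)={$,a,b}  FOLLOW(A)={$,a,b}  FOLLOW(B)={$,a,b}  FOLLOW(C)={$,a,b}
pass 3: — fixpoint
  FOLLOW(S)={$,a,b}  FOLLOW(A)={$,a,b}  FOLLOW(B)={$,a,b}  FOLLOW(C)={$,a,b}

FOLLOW(S) = ["$", "a", "b"]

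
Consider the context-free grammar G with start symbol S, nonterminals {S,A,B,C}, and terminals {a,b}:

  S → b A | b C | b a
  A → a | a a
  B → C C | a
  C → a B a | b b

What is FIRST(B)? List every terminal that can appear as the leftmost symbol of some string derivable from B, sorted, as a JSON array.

Compute FIRST by fixpoint:
iter 1:
  A via A→a: +{a}
  B via B→a: +{a}
  C via C→a B a: +{a}
  C via C→b b: +{b}
  S via S→b A: +{b}
  S: {b}  A: {a}  B: {a}  C: {a,b}
iter 2:
  B via B→C C: +{b}
  S: {b}  A: {a}  B: {a,b}  C: {a,b}
iter 3: done
  S: {b}  A: {a}  B: {a,b}  C: {a,b}

FIRST(B) = ["a", "b"]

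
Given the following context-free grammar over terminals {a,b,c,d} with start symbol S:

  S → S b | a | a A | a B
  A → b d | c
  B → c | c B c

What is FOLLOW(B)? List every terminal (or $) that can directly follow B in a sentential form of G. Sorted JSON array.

Compute FIRST by fixpoint:
pass 1:
  A via A→b d: +{b}
  A via A→c: +{c}
  B via B→c: +{c}
  S via S→a: +{a}
  FIRST[S]={a}  FIRST[A]={b,c}  FIRST[B]={c}
pass 2: done
  FIRST[S]={a}  FIRST[A]={b,c}  FIRST[B]={c}

Compute FOLLOW by fixpoint:
seed FOLLOW(S) with $
iter 1:
  B→c B c: FOLLOW(B) ⊇ FIRST(c) = {c}; new: +{c}
  S→S b: FOLLOW(S) ⊇ FIRST(b) = {b}; new: +{b}
  S→a A: FOLLOW(A) ⊇ FOLLOW(S) ⊇ {$,b}; new: +{$,b}
  S→a B: FOLLOW(B) ⊇ FOLLOW(S) ⊇ {$,b}; new: +{$,b}
  FOLLOW(S)={$,b}  FOLLOW(A)={$,b}  FOLLOW(B)={$,b,c}
iter 2: — fixpoint
  FOLLOW(S)={$,b}  FOLLOW(A)={$,b}  FOLLOW(B)={$,b,c}

FOLLOW(B) = ["$", "b", "c"]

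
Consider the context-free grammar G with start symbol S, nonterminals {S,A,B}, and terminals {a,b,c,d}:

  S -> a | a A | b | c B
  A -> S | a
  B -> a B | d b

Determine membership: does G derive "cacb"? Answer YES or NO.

CNF form of G:
  S -> T0 A | T1 B | a | b
  A -> T0 A | T1 B | a | b
  B -> T0 B | T2 T3
  T0 -> a
  T1 -> c
  T2 -> d
  T3 -> b

CYK table (by increasing span):
  cell(0,0) c: {T1}  orig:{}
  cell(1,1) a: {A,S,T0}  orig:{A,S}
  cell(2,2) c: {T1}  orig:{}
  cell(3,3) b: {A,S,T3}  orig:{A,S}
  cell(0,1) ca: ∅
  cell(1,2) ac: ∅
  cell(2,3) cb: ∅
  cell(0,2) cac: ∅
  cell(1,3) acb: ∅
  cell(0,3) cacb: ∅

S ∉ T[0,3] ⇒ NO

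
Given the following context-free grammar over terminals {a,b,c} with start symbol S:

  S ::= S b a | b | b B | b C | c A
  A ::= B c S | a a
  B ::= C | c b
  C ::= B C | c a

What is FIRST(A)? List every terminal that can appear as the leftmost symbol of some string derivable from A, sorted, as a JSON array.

FIRST iteration:
iter 1:
  A via A→a a: +{a}
  B via B→c b: +{c}
  C via C→B C: +{c}
  S via S→b: +{b}
  S via S→c A: +{c}
  S: {b,c}  A: {a}  B: {c}  C: {c}
iter 2:
  A via A→B c S: +{c}
  S: {b,c}  A: {a,c}  B: {c}  C: {c}
iter 3: (no change)
  S: {b,c}  A: {a,c}  B: {c}  C: {c}

FIRST(A) = ["a", "c"]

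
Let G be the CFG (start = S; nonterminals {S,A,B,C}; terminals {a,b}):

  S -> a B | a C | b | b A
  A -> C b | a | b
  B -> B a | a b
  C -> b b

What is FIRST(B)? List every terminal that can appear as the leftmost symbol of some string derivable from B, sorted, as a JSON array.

FIRST iteration:
iter 1:
  A via A→a: +{a}
  A via A→b: +{b}
  B via B→a b: +{a}
  C via C→b b: +{b}
  S via S→a B: +{a}
  S via S→b: +{b}
  FIRST[S]={a,b}  FIRST[A]={a,b}  FIRST[B]={a}  FIRST[C]={b}
iter 2: (no change)
  FIRST[S]={a,b}  FIRST[A]={a,b}  FIRST[B]={a}  FIRST[C]={b}

FIRST(B) = ["a"]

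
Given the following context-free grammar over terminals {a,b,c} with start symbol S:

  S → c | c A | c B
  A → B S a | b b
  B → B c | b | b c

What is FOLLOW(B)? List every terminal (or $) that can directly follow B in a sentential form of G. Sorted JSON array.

FIRST sets, iterate to fixpoint:
round 1:
  A via A→b b: +{b}
  B via B→b: +{b}
  S via S→c: +{c}
  FIRST[S]={c}  FIRST[A]={b}  FIRST[B]={b}
round 2: (stable)
  FIRST[S]={c}  FIRST[A]={b}  FIRST[B]={b}

Compute FOLLOW by fixpoint:
seed FOLLOW(S) with $
round 1:
  A→B S a: FOLLOW(B) ⊇ FIRST(S) = {c}; new: +{c}
  A→B S a: FOLLOW(S) ⊇ FIRST(a) = {a}; new: +{a}
  S→c A: FOLLOW(A) ⊇ FOLLOW(S) ⊇ {$,a}; new: +{$,a}
  S→c B: FOLLOW(B) ⊇ FOLLOW(S) ⊇ {$,a}; new: +{$,a}
  FOLLOW[S]={$,a}  FOLLOW[A]={$,a}  FOLLOW[B]={$,a,c}
round 2: (stable)
  FOLLOW[S]={$,a}  FOLLOW[A]={$,a}  FOLLOW[B]={$,a,c}

FOLLOW(B) = ["$", "a", "c"]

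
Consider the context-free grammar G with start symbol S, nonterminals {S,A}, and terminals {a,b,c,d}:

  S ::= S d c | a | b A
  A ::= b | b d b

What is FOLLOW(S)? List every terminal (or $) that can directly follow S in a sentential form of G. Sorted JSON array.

FIRST iteration:
iter 1:
  A via A→b: +{b}
  S via S→a: +{a}
  S via S→b A: +{b}
  S: {a,b}  A: {b}
iter 2: (stable)
  S: {a,b}  A: {b}

FOLLOW iteration:
seed FOLLOW(S) with $
iter 1:
  S→S d c: FOLLOW(S) ⊇ FIRST(d) = {d}; new: +{d}
  S→b A: FOLLOW(A) ⊇ FOLLOW(S) ⊇ {$,d}; new: +{$,d}
  S: {$,d}  A: {$,d}
iter 2: (stable)
  S: {$,d}  A: {$,d}

FOLLOW(S) = ["$", "d"]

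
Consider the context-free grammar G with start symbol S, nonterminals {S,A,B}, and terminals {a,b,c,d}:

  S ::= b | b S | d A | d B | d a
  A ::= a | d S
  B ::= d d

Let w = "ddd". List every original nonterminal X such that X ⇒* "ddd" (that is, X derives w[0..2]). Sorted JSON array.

Convert to CNF:
  S -> T0 A | T0 B | T0 T2 | T1 S | b
  A -> T0 S | a
  B -> T0 T0
  T0 -> d
  T1 -> b
  T2 -> a

Fill CYK table bottom-up (cells [i..j] with 0 ≤ i ≤ j ≤ 2 only):
  cell(0,0) d: {T0}  orig:{}
  cell(1,1) d: {T0}  orig:{}
  cell(2,2) d: {T0}  orig:{}
  cell(0,1) dd: {B}
  cell(1,2) dd: {B}
  cell(0,2) ddd: {S}

Original NTs in T[0,2] deriving "ddd": ["S"]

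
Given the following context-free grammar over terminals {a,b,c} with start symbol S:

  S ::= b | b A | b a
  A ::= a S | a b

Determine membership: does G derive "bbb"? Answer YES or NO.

Convert to CNF:
  S -> T1 A | T1 T0 | b
  A -> T0 S | T0 T1
  T0 -> a
  T1 -> b

CYK fill:
  [0..0]={S,T1}  "b"  orig:{S}
  [1..1]={S,T1}  "b"  orig:{S}
  [2..2]={S,T1}  "b"  orig:{S}
  [0..1]=∅  "bb"
  [1..2]=∅  "bb"
  [0..2]=∅  "bbb"

S ∉ T[0,2] ⇒ NO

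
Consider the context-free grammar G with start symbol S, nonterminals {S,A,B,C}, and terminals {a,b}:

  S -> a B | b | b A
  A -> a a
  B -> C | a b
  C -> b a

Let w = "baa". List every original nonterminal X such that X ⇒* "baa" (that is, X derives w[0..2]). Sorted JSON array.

CNF form of G:
  S -> T0 B | T1 A | b
  A -> T0 T0
  B -> T0 T1 | T1 T0
  C -> T1 T0
  T0 -> a
  T1 -> b

CYK table (by increasing span) (cells [i..j] with 0 ≤ i ≤ j ≤ 2 only):
  [0..0]={S,T1}  "b"  orig:{S}
  [1..1]={T0}  "a"  orig:{}
  [2..2]={T0}  "a"  orig:{}
  [0..1]={B,C}  "ba"
  [1..2]={A}  "aa"
  [0..2]={S}  "baa"

Original NTs in T[0,2] deriving "baa": ["S"]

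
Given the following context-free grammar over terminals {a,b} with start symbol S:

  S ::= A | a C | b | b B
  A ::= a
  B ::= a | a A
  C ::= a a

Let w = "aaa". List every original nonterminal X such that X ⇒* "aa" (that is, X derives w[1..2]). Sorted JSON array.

Convert to CNF:
  S -> T0 C | T1 B | a | b
  A -> a
  B -> T0 A | a
  C -> T0 T0
  T0 -> a
  T1 -> b

Fill CYK table bottom-up — only the sub-triangle for w[1..2]:
  [1..1]={A,B,S,T0}  "a"  orig:{A,B,S}
  [2..2]={A,B,S,T0}  "a"  orig:{A,B,S}
  [1..2]={B,C}  "aa"

Original NTs in T[1,2] deriving "aa": ["B", "C"]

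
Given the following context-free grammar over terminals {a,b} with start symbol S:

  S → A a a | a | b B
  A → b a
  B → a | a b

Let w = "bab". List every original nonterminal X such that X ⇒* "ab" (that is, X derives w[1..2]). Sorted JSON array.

CNF form of G:
  S -> A X2 | T0 B | a
  A -> T0 T1
  B -> T1 T0 | a
  T0 -> b
  T1 -> a
  X2 -> T1 T1

CYK table (by increasing span), restricted to cells inside w[1..2]:
  cell(1,1) a: {B,S,T1}  orig:{B,S}
  cell(2,2) b: {T0}  orig:{}
  cell(1,2) ab: {B}

Original NTs in T[1,2] deriving "ab": ["B"]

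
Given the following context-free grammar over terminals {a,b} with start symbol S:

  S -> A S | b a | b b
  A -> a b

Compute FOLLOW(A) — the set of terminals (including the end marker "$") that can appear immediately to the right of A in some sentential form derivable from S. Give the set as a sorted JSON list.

Compute FIRST by fixpoint:
[1]
  A via A→a b: +{a}
  S via S→A S: +{a}
  S via S→b a: +{b}
  FIRST[S]={a,b}  FIRST[A]={a}
[2] done
  FIRST[S]={a,b}  FIRST[A]={a}

Compute FOLLOW by fixpoint:
initialize: $ ∈ FOLLOW(S)
iter 1:
  S→A S: FOLLOW(A) ⊇ FIRST(S) = {a,b}; new: +{a,b}
  FOLLOW[S]={$}  FOLLOW[A]={a,b}
iter 2: — fixpoint
  FOLLOW[S]={$}  FOLLOW[A]={a,b}

FOLLOW(A) = ["a", "b"]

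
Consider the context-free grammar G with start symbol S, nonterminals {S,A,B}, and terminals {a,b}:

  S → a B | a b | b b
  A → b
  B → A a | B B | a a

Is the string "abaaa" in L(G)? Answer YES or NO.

CNF form of G:
  S -> T0 B | T0 T1 | T1 T1
  A -> b
  B -> A T0 | B B | T0 T0
  T0 -> a
  T1 -> b

CYK table (by increasing span):
  cell(0,0) a: {T0}  orig:{}
  cell(1,1) b: {A,T1}  orig:{A}
  cell(2,2) a: {T0}  orig:{}
  cell(3,3) a: {T0}  orig:{}
  cell(4,4) a: {T0}  orig:{}
  cell(0,1) ab: {S}
  cell(1,2) ba: {B}
  cell(2,3) aa: {B}
  cell(3,4) aa: {B}
  cell(0,2) aba: {S}
  cell(1,3) baa: ∅
  cell(2,4) aaa: {S}
  cell(0,3) abaa: ∅
  cell(1,4) baaa: {B}
  cell(0,4) abaaa: {S}

S ∈ T[0,4] ⇒ YES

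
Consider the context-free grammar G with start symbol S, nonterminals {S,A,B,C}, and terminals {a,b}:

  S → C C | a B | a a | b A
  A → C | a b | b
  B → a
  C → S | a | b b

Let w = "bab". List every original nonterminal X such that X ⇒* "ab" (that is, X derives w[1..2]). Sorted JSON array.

Convert to CNF:
  S -> C C | T0 B | T0 T0 | T1 A
  A -> C C | T0 B | T0 T0 | T0 T1 | T1 A | T1 T1 | a | b
  B -> a
  C -> C C | T0 B | T0 T0 | T1 A | T1 T1 | a
  T0 -> a
  T1 -> b

Fill CYK table bottom-up, restricted to cells inside w[1..2]:
  [1..1]={A,B,C,T0}  "a"  orig:{A,B,C}
  [2..2]={A,T1}  "b"  orig:{A}
  [1..2]={A}  "ab"

Original NTs in T[1,2] deriving "ab": ["A"]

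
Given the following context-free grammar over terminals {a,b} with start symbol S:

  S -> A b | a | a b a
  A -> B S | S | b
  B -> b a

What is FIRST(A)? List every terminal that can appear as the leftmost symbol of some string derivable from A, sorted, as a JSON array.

FIRST iteration:
[1]
  A via A→b: +{b}
  B via B→b a: +{b}
  S via S→A b: +{b}
  S via S→a: +{a}
  S: {a,b}  A: {b}  B: {b}
[2]
  A via A→S: +{a}
  S: {a,b}  A: {a,b}  B: {b}
[3] — fixpoint
  S: {a,b}  A: {a,b}  B: {b}

FIRST(A) = ["a", "b"]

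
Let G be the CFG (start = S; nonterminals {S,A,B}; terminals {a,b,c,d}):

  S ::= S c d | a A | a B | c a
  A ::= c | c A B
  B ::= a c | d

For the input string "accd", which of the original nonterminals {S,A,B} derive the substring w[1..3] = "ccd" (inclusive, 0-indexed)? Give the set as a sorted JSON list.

CNF form of G:
  S -> S X4 | T0 T1 | T1 A | T1 B
  A -> T0 X3 | c
  B -> T1 T0 | d
  T0 -> c
  T1 -> a
  T2 -> d
  X3 -> A B
  X4 -> T0 T2

CYK table (by increasing span), restricted to cells inside w[1..3]:
  [1..1]={A,T0}  "c"  orig:{A}
  [2..2]={A,T0}  "c"  orig:{A}
  [3..3]={B,T2}  "d"  orig:{B}
  [1..2]=∅  "cc"
  [2..3]={X3,X4}  "cd"  orig:{}
  [1..3]={A}  "ccd"

Original NTs in T[1,3] deriving "ccd": ["A"]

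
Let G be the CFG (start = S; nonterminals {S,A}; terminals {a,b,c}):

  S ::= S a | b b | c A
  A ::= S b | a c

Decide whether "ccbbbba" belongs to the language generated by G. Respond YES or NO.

CNF form of G:
  S -> S T1 | T0 T0 | T2 A
  A -> S T0 | T1 T2
  T0 -> b
  T1 -> a
  T2 -> c

CYK fill:
  cell(0,0) c: {T2}  orig:{}
  cell(1,1) c: {T2}  orig:{}
  cell(2,2) b: {T0}  orig:{}
  cell(3,3) b: {T0}  orig:{}
  cell(4,4) b: {T0}  orig:{}
  cell(5,5) b: {T0}  orig:{}
  cell(6,6) a: {T1}  orig:{}
  cell(0,1) cc: ∅
  cell(1,2) cb: ∅
  cell(2,3) bb: {S}
  cell(3,4) bb: {S}
  cell(4,5) bb: {S}
  cell(5,6) ba: ∅
  cell(0,2) ccb: ∅
  cell(1,3) cbb: ∅
  cell(2,4) bbb: {A}
  cell(3,5) bbb: {A}
  cell(4,6) bba: {S}
  cell(0,3) ccbb: ∅
  cell(1,4) cbbb: {S}
  cell(2,5) bbbb: ∅
  cell(3,6) bbba: ∅
  cell(0,4) ccbbb: ∅
  cell(1,5) cbbbb: {A}
  cell(2,6) bbbba: ∅
  cell(0,5) ccbbbb: {S}
  cell(1,6) cbbbba: ∅
  cell(0,6) ccbbbba: {S}

S ∈ T[0,6] ⇒ YES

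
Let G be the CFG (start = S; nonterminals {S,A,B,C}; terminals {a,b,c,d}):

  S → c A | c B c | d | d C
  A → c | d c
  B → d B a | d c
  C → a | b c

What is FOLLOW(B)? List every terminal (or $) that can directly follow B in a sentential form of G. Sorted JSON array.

FIRST iteration:
round 1:
  A via A→c: +{c}
  A via A→d c: +{d}
  B via B→d B a: +{d}
  C via C→a: +{a}
  C via C→b c: +{b}
  S via S→c A: +{c}
  S via S→d: +{d}
  S: {c,d}  A: {c,d}  B: {d}  C: {a,b}
round 2: (no change)
  S: {c,d}  A: {c,d}  B: {d}  C: {a,b}

FOLLOW iteration:
seed FOLLOW(S) with $
[1]
  B→d B a: FOLLOW(B) ⊇ FIRST(a) = {a}; new: +{a}
  S→c A: FOLLOW(A) ⊇ FOLLOW(S) ⊇ {$}; new: +{$}
  S→c B c: FOLLOW(B) ⊇ FIRST(c) = {c}; new: +{c}
  S→d C: FOLLOW(C) ⊇ FOLLOW(S) ⊇ {$}; new: +{$}
  FOLLOW(S)={$}  FOLLOW(A)={$}  FOLLOW(B)={a,c}  FOLLOW(C)={$}
[2] done
  FOLLOW(S)={$}  FOLLOW(A)={$}  FOLLOW(B)={a,c}  FOLLOW(C)={$}

FOLLOW(B) = ["a", "c"]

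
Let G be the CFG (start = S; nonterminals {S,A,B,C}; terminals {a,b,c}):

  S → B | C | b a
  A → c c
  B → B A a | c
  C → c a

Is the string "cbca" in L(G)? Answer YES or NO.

Convert to CNF:
  S -> B X4 | T0 T1 | T2 T1 | c
  A -> T0 T0
  B -> B X3 | c
  C -> T0 T1
  T0 -> c
  T1 -> a
  T2 -> b
  X3 -> A T1
  X4 -> A T1

CYK table (by increasing span):
  cell(0,0) c: {B,S,T0}  orig:{B,S}
  cell(1,1) b: {T2}  orig:{}
  cell(2,2) c: {B,S,T0}  orig:{B,S}
  cell(3,3) a: {T1}  orig:{}
  cell(0,1) cb: ∅
  cell(1,2) bc: ∅
  cell(2,3) ca: {C,S}
  cell(0,2) cbc: ∅
  cell(1,3) bca: ∅
  cell(0,3) cbca: ∅

S ∉ T[0,3] ⇒ NO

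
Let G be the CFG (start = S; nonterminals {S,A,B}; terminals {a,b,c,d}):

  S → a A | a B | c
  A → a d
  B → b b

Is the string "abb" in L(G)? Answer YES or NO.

CNF form of G:
  S -> T0 A | T0 B | c
  A -> T0 T1
  B -> T2 T2
  T0 -> a
  T1 -> d
  T2 -> b

CYK fill:
  cell(0,0) a: {T0}  orig:{}
  cell(1,1) b: {T2}  orig:{}
  cell(2,2) b: {T2}  orig:{}
  cell(0,1) ab: ∅
  cell(1,2) bb: {B}
  cell(0,2) abb: {S}

S ∈ T[0,2] ⇒ YES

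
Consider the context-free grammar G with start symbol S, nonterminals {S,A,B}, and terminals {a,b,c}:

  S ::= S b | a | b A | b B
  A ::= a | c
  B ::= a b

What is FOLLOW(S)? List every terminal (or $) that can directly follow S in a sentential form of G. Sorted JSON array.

FIRST iteration:
pass 1:
  A via A→a: +{a}
  A via A→c: +{c}
  B via B→a b: +{a}
  S via S→a: +{a}
  S via S→b A: +{b}
  FIRST[S]={a,b}  FIRST[A]={a,c}  FIRST[B]={a}
pass 2: done
  FIRST[S]={a,b}  FIRST[A]={a,c}  FIRST[B]={a}

FOLLOW sets:
FOLLOW(S) := {$}
iter 1:
  S→S b: FOLLOW(S) ⊇ FIRST(b) = {b}; new: +{b}
  S→b A: FOLLOW(A) ⊇ FOLLOW(S) ⊇ {$,b}; new: +{$,b}
  S→b B: FOLLOW(B) ⊇ FOLLOW(S) ⊇ {$,b}; new: +{$,b}
  FOLLOW[S]={$,b}  FOLLOW[A]={$,b}  FOLLOW[B]={$,b}
iter 2: (no change)
  FOLLOW[S]={$,b}  FOLLOW[A]={$,b}  FOLLOW[B]={$,b}

FOLLOW(S) = ["$", "b"]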